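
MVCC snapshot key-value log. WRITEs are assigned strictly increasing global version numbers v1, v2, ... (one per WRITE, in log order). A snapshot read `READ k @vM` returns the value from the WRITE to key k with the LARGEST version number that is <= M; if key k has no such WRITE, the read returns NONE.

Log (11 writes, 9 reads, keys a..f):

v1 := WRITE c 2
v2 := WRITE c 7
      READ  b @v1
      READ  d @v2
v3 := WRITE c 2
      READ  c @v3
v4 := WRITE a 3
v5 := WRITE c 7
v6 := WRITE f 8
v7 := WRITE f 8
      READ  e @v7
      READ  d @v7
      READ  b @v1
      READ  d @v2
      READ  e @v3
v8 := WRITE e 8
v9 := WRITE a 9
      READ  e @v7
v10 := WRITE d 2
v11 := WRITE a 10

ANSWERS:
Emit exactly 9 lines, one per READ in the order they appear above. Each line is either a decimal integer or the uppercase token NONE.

Answer: NONE
NONE
2
NONE
NONE
NONE
NONE
NONE
NONE

Derivation:
v1: WRITE c=2  (c history now [(1, 2)])
v2: WRITE c=7  (c history now [(1, 2), (2, 7)])
READ b @v1: history=[] -> no version <= 1 -> NONE
READ d @v2: history=[] -> no version <= 2 -> NONE
v3: WRITE c=2  (c history now [(1, 2), (2, 7), (3, 2)])
READ c @v3: history=[(1, 2), (2, 7), (3, 2)] -> pick v3 -> 2
v4: WRITE a=3  (a history now [(4, 3)])
v5: WRITE c=7  (c history now [(1, 2), (2, 7), (3, 2), (5, 7)])
v6: WRITE f=8  (f history now [(6, 8)])
v7: WRITE f=8  (f history now [(6, 8), (7, 8)])
READ e @v7: history=[] -> no version <= 7 -> NONE
READ d @v7: history=[] -> no version <= 7 -> NONE
READ b @v1: history=[] -> no version <= 1 -> NONE
READ d @v2: history=[] -> no version <= 2 -> NONE
READ e @v3: history=[] -> no version <= 3 -> NONE
v8: WRITE e=8  (e history now [(8, 8)])
v9: WRITE a=9  (a history now [(4, 3), (9, 9)])
READ e @v7: history=[(8, 8)] -> no version <= 7 -> NONE
v10: WRITE d=2  (d history now [(10, 2)])
v11: WRITE a=10  (a history now [(4, 3), (9, 9), (11, 10)])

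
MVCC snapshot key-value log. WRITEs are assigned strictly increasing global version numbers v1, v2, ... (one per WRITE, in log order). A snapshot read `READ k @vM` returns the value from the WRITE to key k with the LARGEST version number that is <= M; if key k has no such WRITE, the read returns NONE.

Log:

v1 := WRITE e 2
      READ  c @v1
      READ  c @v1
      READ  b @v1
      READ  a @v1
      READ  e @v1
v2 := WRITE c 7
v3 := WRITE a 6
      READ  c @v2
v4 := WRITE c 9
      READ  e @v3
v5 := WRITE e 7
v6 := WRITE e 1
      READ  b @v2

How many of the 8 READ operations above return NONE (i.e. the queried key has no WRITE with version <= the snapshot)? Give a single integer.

v1: WRITE e=2  (e history now [(1, 2)])
READ c @v1: history=[] -> no version <= 1 -> NONE
READ c @v1: history=[] -> no version <= 1 -> NONE
READ b @v1: history=[] -> no version <= 1 -> NONE
READ a @v1: history=[] -> no version <= 1 -> NONE
READ e @v1: history=[(1, 2)] -> pick v1 -> 2
v2: WRITE c=7  (c history now [(2, 7)])
v3: WRITE a=6  (a history now [(3, 6)])
READ c @v2: history=[(2, 7)] -> pick v2 -> 7
v4: WRITE c=9  (c history now [(2, 7), (4, 9)])
READ e @v3: history=[(1, 2)] -> pick v1 -> 2
v5: WRITE e=7  (e history now [(1, 2), (5, 7)])
v6: WRITE e=1  (e history now [(1, 2), (5, 7), (6, 1)])
READ b @v2: history=[] -> no version <= 2 -> NONE
Read results in order: ['NONE', 'NONE', 'NONE', 'NONE', '2', '7', '2', 'NONE']
NONE count = 5

Answer: 5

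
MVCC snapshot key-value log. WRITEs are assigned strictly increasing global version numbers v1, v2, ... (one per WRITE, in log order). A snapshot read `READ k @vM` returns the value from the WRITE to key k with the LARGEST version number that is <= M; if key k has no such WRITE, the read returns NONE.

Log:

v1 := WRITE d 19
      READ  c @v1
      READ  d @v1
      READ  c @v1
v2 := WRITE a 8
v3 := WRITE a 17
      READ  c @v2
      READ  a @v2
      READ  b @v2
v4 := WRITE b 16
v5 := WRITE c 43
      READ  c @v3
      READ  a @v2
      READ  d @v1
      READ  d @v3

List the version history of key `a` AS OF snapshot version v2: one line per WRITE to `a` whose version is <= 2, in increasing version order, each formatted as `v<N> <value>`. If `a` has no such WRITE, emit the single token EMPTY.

Scan writes for key=a with version <= 2:
  v1 WRITE d 19 -> skip
  v2 WRITE a 8 -> keep
  v3 WRITE a 17 -> drop (> snap)
  v4 WRITE b 16 -> skip
  v5 WRITE c 43 -> skip
Collected: [(2, 8)]

Answer: v2 8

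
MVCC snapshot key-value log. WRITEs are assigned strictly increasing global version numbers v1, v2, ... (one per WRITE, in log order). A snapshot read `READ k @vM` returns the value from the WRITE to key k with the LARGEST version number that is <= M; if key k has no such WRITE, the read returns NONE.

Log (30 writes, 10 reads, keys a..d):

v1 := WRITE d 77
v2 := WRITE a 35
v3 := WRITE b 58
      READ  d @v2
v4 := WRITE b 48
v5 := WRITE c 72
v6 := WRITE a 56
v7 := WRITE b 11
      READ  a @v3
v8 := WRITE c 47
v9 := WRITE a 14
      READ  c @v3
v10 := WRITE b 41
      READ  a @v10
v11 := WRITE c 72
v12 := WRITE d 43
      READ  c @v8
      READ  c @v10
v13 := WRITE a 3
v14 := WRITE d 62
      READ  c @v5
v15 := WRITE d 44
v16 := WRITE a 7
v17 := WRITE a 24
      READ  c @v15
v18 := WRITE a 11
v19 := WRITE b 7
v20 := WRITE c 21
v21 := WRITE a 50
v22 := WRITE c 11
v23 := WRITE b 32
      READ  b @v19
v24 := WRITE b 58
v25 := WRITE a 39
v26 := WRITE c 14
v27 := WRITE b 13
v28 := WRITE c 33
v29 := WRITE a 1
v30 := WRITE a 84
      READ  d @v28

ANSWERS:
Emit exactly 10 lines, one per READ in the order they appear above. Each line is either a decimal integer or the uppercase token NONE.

v1: WRITE d=77  (d history now [(1, 77)])
v2: WRITE a=35  (a history now [(2, 35)])
v3: WRITE b=58  (b history now [(3, 58)])
READ d @v2: history=[(1, 77)] -> pick v1 -> 77
v4: WRITE b=48  (b history now [(3, 58), (4, 48)])
v5: WRITE c=72  (c history now [(5, 72)])
v6: WRITE a=56  (a history now [(2, 35), (6, 56)])
v7: WRITE b=11  (b history now [(3, 58), (4, 48), (7, 11)])
READ a @v3: history=[(2, 35), (6, 56)] -> pick v2 -> 35
v8: WRITE c=47  (c history now [(5, 72), (8, 47)])
v9: WRITE a=14  (a history now [(2, 35), (6, 56), (9, 14)])
READ c @v3: history=[(5, 72), (8, 47)] -> no version <= 3 -> NONE
v10: WRITE b=41  (b history now [(3, 58), (4, 48), (7, 11), (10, 41)])
READ a @v10: history=[(2, 35), (6, 56), (9, 14)] -> pick v9 -> 14
v11: WRITE c=72  (c history now [(5, 72), (8, 47), (11, 72)])
v12: WRITE d=43  (d history now [(1, 77), (12, 43)])
READ c @v8: history=[(5, 72), (8, 47), (11, 72)] -> pick v8 -> 47
READ c @v10: history=[(5, 72), (8, 47), (11, 72)] -> pick v8 -> 47
v13: WRITE a=3  (a history now [(2, 35), (6, 56), (9, 14), (13, 3)])
v14: WRITE d=62  (d history now [(1, 77), (12, 43), (14, 62)])
READ c @v5: history=[(5, 72), (8, 47), (11, 72)] -> pick v5 -> 72
v15: WRITE d=44  (d history now [(1, 77), (12, 43), (14, 62), (15, 44)])
v16: WRITE a=7  (a history now [(2, 35), (6, 56), (9, 14), (13, 3), (16, 7)])
v17: WRITE a=24  (a history now [(2, 35), (6, 56), (9, 14), (13, 3), (16, 7), (17, 24)])
READ c @v15: history=[(5, 72), (8, 47), (11, 72)] -> pick v11 -> 72
v18: WRITE a=11  (a history now [(2, 35), (6, 56), (9, 14), (13, 3), (16, 7), (17, 24), (18, 11)])
v19: WRITE b=7  (b history now [(3, 58), (4, 48), (7, 11), (10, 41), (19, 7)])
v20: WRITE c=21  (c history now [(5, 72), (8, 47), (11, 72), (20, 21)])
v21: WRITE a=50  (a history now [(2, 35), (6, 56), (9, 14), (13, 3), (16, 7), (17, 24), (18, 11), (21, 50)])
v22: WRITE c=11  (c history now [(5, 72), (8, 47), (11, 72), (20, 21), (22, 11)])
v23: WRITE b=32  (b history now [(3, 58), (4, 48), (7, 11), (10, 41), (19, 7), (23, 32)])
READ b @v19: history=[(3, 58), (4, 48), (7, 11), (10, 41), (19, 7), (23, 32)] -> pick v19 -> 7
v24: WRITE b=58  (b history now [(3, 58), (4, 48), (7, 11), (10, 41), (19, 7), (23, 32), (24, 58)])
v25: WRITE a=39  (a history now [(2, 35), (6, 56), (9, 14), (13, 3), (16, 7), (17, 24), (18, 11), (21, 50), (25, 39)])
v26: WRITE c=14  (c history now [(5, 72), (8, 47), (11, 72), (20, 21), (22, 11), (26, 14)])
v27: WRITE b=13  (b history now [(3, 58), (4, 48), (7, 11), (10, 41), (19, 7), (23, 32), (24, 58), (27, 13)])
v28: WRITE c=33  (c history now [(5, 72), (8, 47), (11, 72), (20, 21), (22, 11), (26, 14), (28, 33)])
v29: WRITE a=1  (a history now [(2, 35), (6, 56), (9, 14), (13, 3), (16, 7), (17, 24), (18, 11), (21, 50), (25, 39), (29, 1)])
v30: WRITE a=84  (a history now [(2, 35), (6, 56), (9, 14), (13, 3), (16, 7), (17, 24), (18, 11), (21, 50), (25, 39), (29, 1), (30, 84)])
READ d @v28: history=[(1, 77), (12, 43), (14, 62), (15, 44)] -> pick v15 -> 44

Answer: 77
35
NONE
14
47
47
72
72
7
44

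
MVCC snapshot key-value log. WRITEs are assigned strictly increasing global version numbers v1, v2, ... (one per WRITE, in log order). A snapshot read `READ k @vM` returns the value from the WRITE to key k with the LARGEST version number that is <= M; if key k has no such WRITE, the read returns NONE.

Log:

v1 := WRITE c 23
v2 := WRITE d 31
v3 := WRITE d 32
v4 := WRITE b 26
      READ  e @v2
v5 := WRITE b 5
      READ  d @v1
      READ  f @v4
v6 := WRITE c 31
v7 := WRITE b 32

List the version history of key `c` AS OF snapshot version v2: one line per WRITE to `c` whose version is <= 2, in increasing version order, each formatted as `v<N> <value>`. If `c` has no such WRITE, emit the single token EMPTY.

Scan writes for key=c with version <= 2:
  v1 WRITE c 23 -> keep
  v2 WRITE d 31 -> skip
  v3 WRITE d 32 -> skip
  v4 WRITE b 26 -> skip
  v5 WRITE b 5 -> skip
  v6 WRITE c 31 -> drop (> snap)
  v7 WRITE b 32 -> skip
Collected: [(1, 23)]

Answer: v1 23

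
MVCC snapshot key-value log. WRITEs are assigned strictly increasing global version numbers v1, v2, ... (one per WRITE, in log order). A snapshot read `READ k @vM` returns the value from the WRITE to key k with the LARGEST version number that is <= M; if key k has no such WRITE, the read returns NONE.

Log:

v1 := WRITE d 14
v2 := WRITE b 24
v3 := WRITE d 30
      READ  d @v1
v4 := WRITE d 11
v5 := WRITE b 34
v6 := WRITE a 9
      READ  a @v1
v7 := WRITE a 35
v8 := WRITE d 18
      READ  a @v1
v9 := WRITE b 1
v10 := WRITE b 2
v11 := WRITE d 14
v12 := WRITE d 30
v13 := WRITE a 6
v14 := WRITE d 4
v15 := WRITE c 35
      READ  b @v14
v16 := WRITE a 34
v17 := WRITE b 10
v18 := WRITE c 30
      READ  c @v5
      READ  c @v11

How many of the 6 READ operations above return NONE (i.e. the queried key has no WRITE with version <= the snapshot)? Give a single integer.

v1: WRITE d=14  (d history now [(1, 14)])
v2: WRITE b=24  (b history now [(2, 24)])
v3: WRITE d=30  (d history now [(1, 14), (3, 30)])
READ d @v1: history=[(1, 14), (3, 30)] -> pick v1 -> 14
v4: WRITE d=11  (d history now [(1, 14), (3, 30), (4, 11)])
v5: WRITE b=34  (b history now [(2, 24), (5, 34)])
v6: WRITE a=9  (a history now [(6, 9)])
READ a @v1: history=[(6, 9)] -> no version <= 1 -> NONE
v7: WRITE a=35  (a history now [(6, 9), (7, 35)])
v8: WRITE d=18  (d history now [(1, 14), (3, 30), (4, 11), (8, 18)])
READ a @v1: history=[(6, 9), (7, 35)] -> no version <= 1 -> NONE
v9: WRITE b=1  (b history now [(2, 24), (5, 34), (9, 1)])
v10: WRITE b=2  (b history now [(2, 24), (5, 34), (9, 1), (10, 2)])
v11: WRITE d=14  (d history now [(1, 14), (3, 30), (4, 11), (8, 18), (11, 14)])
v12: WRITE d=30  (d history now [(1, 14), (3, 30), (4, 11), (8, 18), (11, 14), (12, 30)])
v13: WRITE a=6  (a history now [(6, 9), (7, 35), (13, 6)])
v14: WRITE d=4  (d history now [(1, 14), (3, 30), (4, 11), (8, 18), (11, 14), (12, 30), (14, 4)])
v15: WRITE c=35  (c history now [(15, 35)])
READ b @v14: history=[(2, 24), (5, 34), (9, 1), (10, 2)] -> pick v10 -> 2
v16: WRITE a=34  (a history now [(6, 9), (7, 35), (13, 6), (16, 34)])
v17: WRITE b=10  (b history now [(2, 24), (5, 34), (9, 1), (10, 2), (17, 10)])
v18: WRITE c=30  (c history now [(15, 35), (18, 30)])
READ c @v5: history=[(15, 35), (18, 30)] -> no version <= 5 -> NONE
READ c @v11: history=[(15, 35), (18, 30)] -> no version <= 11 -> NONE
Read results in order: ['14', 'NONE', 'NONE', '2', 'NONE', 'NONE']
NONE count = 4

Answer: 4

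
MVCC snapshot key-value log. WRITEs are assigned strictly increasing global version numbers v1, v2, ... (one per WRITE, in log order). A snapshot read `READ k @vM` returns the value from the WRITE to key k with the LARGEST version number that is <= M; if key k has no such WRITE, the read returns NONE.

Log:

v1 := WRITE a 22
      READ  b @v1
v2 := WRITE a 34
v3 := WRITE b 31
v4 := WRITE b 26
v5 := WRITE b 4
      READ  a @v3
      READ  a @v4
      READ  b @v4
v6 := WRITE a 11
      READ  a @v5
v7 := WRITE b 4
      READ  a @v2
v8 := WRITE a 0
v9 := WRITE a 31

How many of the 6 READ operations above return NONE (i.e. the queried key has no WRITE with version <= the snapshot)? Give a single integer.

Answer: 1

Derivation:
v1: WRITE a=22  (a history now [(1, 22)])
READ b @v1: history=[] -> no version <= 1 -> NONE
v2: WRITE a=34  (a history now [(1, 22), (2, 34)])
v3: WRITE b=31  (b history now [(3, 31)])
v4: WRITE b=26  (b history now [(3, 31), (4, 26)])
v5: WRITE b=4  (b history now [(3, 31), (4, 26), (5, 4)])
READ a @v3: history=[(1, 22), (2, 34)] -> pick v2 -> 34
READ a @v4: history=[(1, 22), (2, 34)] -> pick v2 -> 34
READ b @v4: history=[(3, 31), (4, 26), (5, 4)] -> pick v4 -> 26
v6: WRITE a=11  (a history now [(1, 22), (2, 34), (6, 11)])
READ a @v5: history=[(1, 22), (2, 34), (6, 11)] -> pick v2 -> 34
v7: WRITE b=4  (b history now [(3, 31), (4, 26), (5, 4), (7, 4)])
READ a @v2: history=[(1, 22), (2, 34), (6, 11)] -> pick v2 -> 34
v8: WRITE a=0  (a history now [(1, 22), (2, 34), (6, 11), (8, 0)])
v9: WRITE a=31  (a history now [(1, 22), (2, 34), (6, 11), (8, 0), (9, 31)])
Read results in order: ['NONE', '34', '34', '26', '34', '34']
NONE count = 1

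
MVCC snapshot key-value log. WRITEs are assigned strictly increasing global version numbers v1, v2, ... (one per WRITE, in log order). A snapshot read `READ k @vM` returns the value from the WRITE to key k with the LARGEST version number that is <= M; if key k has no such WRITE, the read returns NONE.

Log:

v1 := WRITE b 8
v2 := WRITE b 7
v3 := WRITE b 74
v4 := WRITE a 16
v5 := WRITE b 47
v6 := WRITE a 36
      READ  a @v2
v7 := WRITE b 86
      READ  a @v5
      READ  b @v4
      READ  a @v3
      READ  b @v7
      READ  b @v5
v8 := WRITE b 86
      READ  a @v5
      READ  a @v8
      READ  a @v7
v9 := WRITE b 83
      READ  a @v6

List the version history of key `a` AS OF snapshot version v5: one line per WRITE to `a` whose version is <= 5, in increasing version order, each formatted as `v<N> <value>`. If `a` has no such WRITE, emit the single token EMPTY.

Answer: v4 16

Derivation:
Scan writes for key=a with version <= 5:
  v1 WRITE b 8 -> skip
  v2 WRITE b 7 -> skip
  v3 WRITE b 74 -> skip
  v4 WRITE a 16 -> keep
  v5 WRITE b 47 -> skip
  v6 WRITE a 36 -> drop (> snap)
  v7 WRITE b 86 -> skip
  v8 WRITE b 86 -> skip
  v9 WRITE b 83 -> skip
Collected: [(4, 16)]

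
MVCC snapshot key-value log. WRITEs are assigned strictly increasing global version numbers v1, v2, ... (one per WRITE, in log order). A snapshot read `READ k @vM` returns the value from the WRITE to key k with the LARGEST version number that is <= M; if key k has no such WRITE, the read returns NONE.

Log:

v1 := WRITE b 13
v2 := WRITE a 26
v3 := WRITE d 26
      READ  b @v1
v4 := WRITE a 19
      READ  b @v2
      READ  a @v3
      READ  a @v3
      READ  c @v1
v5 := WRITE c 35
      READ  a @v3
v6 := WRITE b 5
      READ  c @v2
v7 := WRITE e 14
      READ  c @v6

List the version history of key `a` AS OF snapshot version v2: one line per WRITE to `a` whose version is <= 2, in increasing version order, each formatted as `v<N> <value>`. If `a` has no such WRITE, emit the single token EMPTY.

Answer: v2 26

Derivation:
Scan writes for key=a with version <= 2:
  v1 WRITE b 13 -> skip
  v2 WRITE a 26 -> keep
  v3 WRITE d 26 -> skip
  v4 WRITE a 19 -> drop (> snap)
  v5 WRITE c 35 -> skip
  v6 WRITE b 5 -> skip
  v7 WRITE e 14 -> skip
Collected: [(2, 26)]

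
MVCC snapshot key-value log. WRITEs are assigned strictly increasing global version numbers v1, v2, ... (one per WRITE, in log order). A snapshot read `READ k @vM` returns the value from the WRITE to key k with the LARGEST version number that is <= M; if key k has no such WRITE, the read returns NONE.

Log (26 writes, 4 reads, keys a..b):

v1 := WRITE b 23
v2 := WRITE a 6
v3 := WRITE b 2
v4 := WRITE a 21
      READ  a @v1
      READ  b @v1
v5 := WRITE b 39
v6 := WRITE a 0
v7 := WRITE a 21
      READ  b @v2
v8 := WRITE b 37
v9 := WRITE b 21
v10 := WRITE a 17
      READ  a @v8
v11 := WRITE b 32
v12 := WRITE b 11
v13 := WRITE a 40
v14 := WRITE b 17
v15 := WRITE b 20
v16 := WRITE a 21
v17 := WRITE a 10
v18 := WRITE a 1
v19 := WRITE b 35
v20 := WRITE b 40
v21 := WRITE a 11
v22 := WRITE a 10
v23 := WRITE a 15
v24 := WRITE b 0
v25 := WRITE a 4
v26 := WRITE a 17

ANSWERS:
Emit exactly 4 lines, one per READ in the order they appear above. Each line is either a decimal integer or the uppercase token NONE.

v1: WRITE b=23  (b history now [(1, 23)])
v2: WRITE a=6  (a history now [(2, 6)])
v3: WRITE b=2  (b history now [(1, 23), (3, 2)])
v4: WRITE a=21  (a history now [(2, 6), (4, 21)])
READ a @v1: history=[(2, 6), (4, 21)] -> no version <= 1 -> NONE
READ b @v1: history=[(1, 23), (3, 2)] -> pick v1 -> 23
v5: WRITE b=39  (b history now [(1, 23), (3, 2), (5, 39)])
v6: WRITE a=0  (a history now [(2, 6), (4, 21), (6, 0)])
v7: WRITE a=21  (a history now [(2, 6), (4, 21), (6, 0), (7, 21)])
READ b @v2: history=[(1, 23), (3, 2), (5, 39)] -> pick v1 -> 23
v8: WRITE b=37  (b history now [(1, 23), (3, 2), (5, 39), (8, 37)])
v9: WRITE b=21  (b history now [(1, 23), (3, 2), (5, 39), (8, 37), (9, 21)])
v10: WRITE a=17  (a history now [(2, 6), (4, 21), (6, 0), (7, 21), (10, 17)])
READ a @v8: history=[(2, 6), (4, 21), (6, 0), (7, 21), (10, 17)] -> pick v7 -> 21
v11: WRITE b=32  (b history now [(1, 23), (3, 2), (5, 39), (8, 37), (9, 21), (11, 32)])
v12: WRITE b=11  (b history now [(1, 23), (3, 2), (5, 39), (8, 37), (9, 21), (11, 32), (12, 11)])
v13: WRITE a=40  (a history now [(2, 6), (4, 21), (6, 0), (7, 21), (10, 17), (13, 40)])
v14: WRITE b=17  (b history now [(1, 23), (3, 2), (5, 39), (8, 37), (9, 21), (11, 32), (12, 11), (14, 17)])
v15: WRITE b=20  (b history now [(1, 23), (3, 2), (5, 39), (8, 37), (9, 21), (11, 32), (12, 11), (14, 17), (15, 20)])
v16: WRITE a=21  (a history now [(2, 6), (4, 21), (6, 0), (7, 21), (10, 17), (13, 40), (16, 21)])
v17: WRITE a=10  (a history now [(2, 6), (4, 21), (6, 0), (7, 21), (10, 17), (13, 40), (16, 21), (17, 10)])
v18: WRITE a=1  (a history now [(2, 6), (4, 21), (6, 0), (7, 21), (10, 17), (13, 40), (16, 21), (17, 10), (18, 1)])
v19: WRITE b=35  (b history now [(1, 23), (3, 2), (5, 39), (8, 37), (9, 21), (11, 32), (12, 11), (14, 17), (15, 20), (19, 35)])
v20: WRITE b=40  (b history now [(1, 23), (3, 2), (5, 39), (8, 37), (9, 21), (11, 32), (12, 11), (14, 17), (15, 20), (19, 35), (20, 40)])
v21: WRITE a=11  (a history now [(2, 6), (4, 21), (6, 0), (7, 21), (10, 17), (13, 40), (16, 21), (17, 10), (18, 1), (21, 11)])
v22: WRITE a=10  (a history now [(2, 6), (4, 21), (6, 0), (7, 21), (10, 17), (13, 40), (16, 21), (17, 10), (18, 1), (21, 11), (22, 10)])
v23: WRITE a=15  (a history now [(2, 6), (4, 21), (6, 0), (7, 21), (10, 17), (13, 40), (16, 21), (17, 10), (18, 1), (21, 11), (22, 10), (23, 15)])
v24: WRITE b=0  (b history now [(1, 23), (3, 2), (5, 39), (8, 37), (9, 21), (11, 32), (12, 11), (14, 17), (15, 20), (19, 35), (20, 40), (24, 0)])
v25: WRITE a=4  (a history now [(2, 6), (4, 21), (6, 0), (7, 21), (10, 17), (13, 40), (16, 21), (17, 10), (18, 1), (21, 11), (22, 10), (23, 15), (25, 4)])
v26: WRITE a=17  (a history now [(2, 6), (4, 21), (6, 0), (7, 21), (10, 17), (13, 40), (16, 21), (17, 10), (18, 1), (21, 11), (22, 10), (23, 15), (25, 4), (26, 17)])

Answer: NONE
23
23
21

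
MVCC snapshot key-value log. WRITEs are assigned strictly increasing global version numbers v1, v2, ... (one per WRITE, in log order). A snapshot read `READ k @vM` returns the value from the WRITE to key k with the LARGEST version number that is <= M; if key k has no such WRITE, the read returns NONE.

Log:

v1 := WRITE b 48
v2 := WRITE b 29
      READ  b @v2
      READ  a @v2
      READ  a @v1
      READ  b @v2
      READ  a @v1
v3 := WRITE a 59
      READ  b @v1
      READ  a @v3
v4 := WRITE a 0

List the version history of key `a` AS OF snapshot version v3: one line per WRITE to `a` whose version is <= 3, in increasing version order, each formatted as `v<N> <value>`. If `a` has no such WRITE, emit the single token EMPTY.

Answer: v3 59

Derivation:
Scan writes for key=a with version <= 3:
  v1 WRITE b 48 -> skip
  v2 WRITE b 29 -> skip
  v3 WRITE a 59 -> keep
  v4 WRITE a 0 -> drop (> snap)
Collected: [(3, 59)]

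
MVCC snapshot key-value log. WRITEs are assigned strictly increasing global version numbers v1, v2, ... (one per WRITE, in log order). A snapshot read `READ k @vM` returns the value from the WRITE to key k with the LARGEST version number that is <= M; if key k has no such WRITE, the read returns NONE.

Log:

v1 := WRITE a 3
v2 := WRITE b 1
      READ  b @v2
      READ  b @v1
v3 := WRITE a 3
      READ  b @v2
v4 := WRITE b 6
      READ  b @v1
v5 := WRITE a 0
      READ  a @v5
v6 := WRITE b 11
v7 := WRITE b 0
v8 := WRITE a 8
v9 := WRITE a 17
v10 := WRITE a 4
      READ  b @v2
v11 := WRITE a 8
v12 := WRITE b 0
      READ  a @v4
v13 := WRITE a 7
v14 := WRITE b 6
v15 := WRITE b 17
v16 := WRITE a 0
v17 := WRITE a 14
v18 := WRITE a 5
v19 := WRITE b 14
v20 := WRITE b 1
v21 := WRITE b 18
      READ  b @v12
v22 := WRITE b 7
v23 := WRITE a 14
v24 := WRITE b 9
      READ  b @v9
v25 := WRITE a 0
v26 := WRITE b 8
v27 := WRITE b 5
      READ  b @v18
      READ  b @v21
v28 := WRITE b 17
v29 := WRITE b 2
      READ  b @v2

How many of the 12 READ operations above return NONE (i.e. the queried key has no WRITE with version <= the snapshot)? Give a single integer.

v1: WRITE a=3  (a history now [(1, 3)])
v2: WRITE b=1  (b history now [(2, 1)])
READ b @v2: history=[(2, 1)] -> pick v2 -> 1
READ b @v1: history=[(2, 1)] -> no version <= 1 -> NONE
v3: WRITE a=3  (a history now [(1, 3), (3, 3)])
READ b @v2: history=[(2, 1)] -> pick v2 -> 1
v4: WRITE b=6  (b history now [(2, 1), (4, 6)])
READ b @v1: history=[(2, 1), (4, 6)] -> no version <= 1 -> NONE
v5: WRITE a=0  (a history now [(1, 3), (3, 3), (5, 0)])
READ a @v5: history=[(1, 3), (3, 3), (5, 0)] -> pick v5 -> 0
v6: WRITE b=11  (b history now [(2, 1), (4, 6), (6, 11)])
v7: WRITE b=0  (b history now [(2, 1), (4, 6), (6, 11), (7, 0)])
v8: WRITE a=8  (a history now [(1, 3), (3, 3), (5, 0), (8, 8)])
v9: WRITE a=17  (a history now [(1, 3), (3, 3), (5, 0), (8, 8), (9, 17)])
v10: WRITE a=4  (a history now [(1, 3), (3, 3), (5, 0), (8, 8), (9, 17), (10, 4)])
READ b @v2: history=[(2, 1), (4, 6), (6, 11), (7, 0)] -> pick v2 -> 1
v11: WRITE a=8  (a history now [(1, 3), (3, 3), (5, 0), (8, 8), (9, 17), (10, 4), (11, 8)])
v12: WRITE b=0  (b history now [(2, 1), (4, 6), (6, 11), (7, 0), (12, 0)])
READ a @v4: history=[(1, 3), (3, 3), (5, 0), (8, 8), (9, 17), (10, 4), (11, 8)] -> pick v3 -> 3
v13: WRITE a=7  (a history now [(1, 3), (3, 3), (5, 0), (8, 8), (9, 17), (10, 4), (11, 8), (13, 7)])
v14: WRITE b=6  (b history now [(2, 1), (4, 6), (6, 11), (7, 0), (12, 0), (14, 6)])
v15: WRITE b=17  (b history now [(2, 1), (4, 6), (6, 11), (7, 0), (12, 0), (14, 6), (15, 17)])
v16: WRITE a=0  (a history now [(1, 3), (3, 3), (5, 0), (8, 8), (9, 17), (10, 4), (11, 8), (13, 7), (16, 0)])
v17: WRITE a=14  (a history now [(1, 3), (3, 3), (5, 0), (8, 8), (9, 17), (10, 4), (11, 8), (13, 7), (16, 0), (17, 14)])
v18: WRITE a=5  (a history now [(1, 3), (3, 3), (5, 0), (8, 8), (9, 17), (10, 4), (11, 8), (13, 7), (16, 0), (17, 14), (18, 5)])
v19: WRITE b=14  (b history now [(2, 1), (4, 6), (6, 11), (7, 0), (12, 0), (14, 6), (15, 17), (19, 14)])
v20: WRITE b=1  (b history now [(2, 1), (4, 6), (6, 11), (7, 0), (12, 0), (14, 6), (15, 17), (19, 14), (20, 1)])
v21: WRITE b=18  (b history now [(2, 1), (4, 6), (6, 11), (7, 0), (12, 0), (14, 6), (15, 17), (19, 14), (20, 1), (21, 18)])
READ b @v12: history=[(2, 1), (4, 6), (6, 11), (7, 0), (12, 0), (14, 6), (15, 17), (19, 14), (20, 1), (21, 18)] -> pick v12 -> 0
v22: WRITE b=7  (b history now [(2, 1), (4, 6), (6, 11), (7, 0), (12, 0), (14, 6), (15, 17), (19, 14), (20, 1), (21, 18), (22, 7)])
v23: WRITE a=14  (a history now [(1, 3), (3, 3), (5, 0), (8, 8), (9, 17), (10, 4), (11, 8), (13, 7), (16, 0), (17, 14), (18, 5), (23, 14)])
v24: WRITE b=9  (b history now [(2, 1), (4, 6), (6, 11), (7, 0), (12, 0), (14, 6), (15, 17), (19, 14), (20, 1), (21, 18), (22, 7), (24, 9)])
READ b @v9: history=[(2, 1), (4, 6), (6, 11), (7, 0), (12, 0), (14, 6), (15, 17), (19, 14), (20, 1), (21, 18), (22, 7), (24, 9)] -> pick v7 -> 0
v25: WRITE a=0  (a history now [(1, 3), (3, 3), (5, 0), (8, 8), (9, 17), (10, 4), (11, 8), (13, 7), (16, 0), (17, 14), (18, 5), (23, 14), (25, 0)])
v26: WRITE b=8  (b history now [(2, 1), (4, 6), (6, 11), (7, 0), (12, 0), (14, 6), (15, 17), (19, 14), (20, 1), (21, 18), (22, 7), (24, 9), (26, 8)])
v27: WRITE b=5  (b history now [(2, 1), (4, 6), (6, 11), (7, 0), (12, 0), (14, 6), (15, 17), (19, 14), (20, 1), (21, 18), (22, 7), (24, 9), (26, 8), (27, 5)])
READ b @v18: history=[(2, 1), (4, 6), (6, 11), (7, 0), (12, 0), (14, 6), (15, 17), (19, 14), (20, 1), (21, 18), (22, 7), (24, 9), (26, 8), (27, 5)] -> pick v15 -> 17
READ b @v21: history=[(2, 1), (4, 6), (6, 11), (7, 0), (12, 0), (14, 6), (15, 17), (19, 14), (20, 1), (21, 18), (22, 7), (24, 9), (26, 8), (27, 5)] -> pick v21 -> 18
v28: WRITE b=17  (b history now [(2, 1), (4, 6), (6, 11), (7, 0), (12, 0), (14, 6), (15, 17), (19, 14), (20, 1), (21, 18), (22, 7), (24, 9), (26, 8), (27, 5), (28, 17)])
v29: WRITE b=2  (b history now [(2, 1), (4, 6), (6, 11), (7, 0), (12, 0), (14, 6), (15, 17), (19, 14), (20, 1), (21, 18), (22, 7), (24, 9), (26, 8), (27, 5), (28, 17), (29, 2)])
READ b @v2: history=[(2, 1), (4, 6), (6, 11), (7, 0), (12, 0), (14, 6), (15, 17), (19, 14), (20, 1), (21, 18), (22, 7), (24, 9), (26, 8), (27, 5), (28, 17), (29, 2)] -> pick v2 -> 1
Read results in order: ['1', 'NONE', '1', 'NONE', '0', '1', '3', '0', '0', '17', '18', '1']
NONE count = 2

Answer: 2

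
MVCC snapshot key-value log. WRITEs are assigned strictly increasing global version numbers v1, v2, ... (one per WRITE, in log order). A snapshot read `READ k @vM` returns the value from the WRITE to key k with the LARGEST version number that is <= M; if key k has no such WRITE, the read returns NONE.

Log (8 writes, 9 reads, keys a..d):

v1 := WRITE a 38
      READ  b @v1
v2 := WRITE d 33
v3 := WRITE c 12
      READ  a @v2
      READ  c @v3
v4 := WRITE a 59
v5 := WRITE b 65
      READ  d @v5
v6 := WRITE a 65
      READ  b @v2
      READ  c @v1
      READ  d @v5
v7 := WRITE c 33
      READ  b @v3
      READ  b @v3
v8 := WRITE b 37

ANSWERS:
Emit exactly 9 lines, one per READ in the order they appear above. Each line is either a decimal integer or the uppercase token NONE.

v1: WRITE a=38  (a history now [(1, 38)])
READ b @v1: history=[] -> no version <= 1 -> NONE
v2: WRITE d=33  (d history now [(2, 33)])
v3: WRITE c=12  (c history now [(3, 12)])
READ a @v2: history=[(1, 38)] -> pick v1 -> 38
READ c @v3: history=[(3, 12)] -> pick v3 -> 12
v4: WRITE a=59  (a history now [(1, 38), (4, 59)])
v5: WRITE b=65  (b history now [(5, 65)])
READ d @v5: history=[(2, 33)] -> pick v2 -> 33
v6: WRITE a=65  (a history now [(1, 38), (4, 59), (6, 65)])
READ b @v2: history=[(5, 65)] -> no version <= 2 -> NONE
READ c @v1: history=[(3, 12)] -> no version <= 1 -> NONE
READ d @v5: history=[(2, 33)] -> pick v2 -> 33
v7: WRITE c=33  (c history now [(3, 12), (7, 33)])
READ b @v3: history=[(5, 65)] -> no version <= 3 -> NONE
READ b @v3: history=[(5, 65)] -> no version <= 3 -> NONE
v8: WRITE b=37  (b history now [(5, 65), (8, 37)])

Answer: NONE
38
12
33
NONE
NONE
33
NONE
NONE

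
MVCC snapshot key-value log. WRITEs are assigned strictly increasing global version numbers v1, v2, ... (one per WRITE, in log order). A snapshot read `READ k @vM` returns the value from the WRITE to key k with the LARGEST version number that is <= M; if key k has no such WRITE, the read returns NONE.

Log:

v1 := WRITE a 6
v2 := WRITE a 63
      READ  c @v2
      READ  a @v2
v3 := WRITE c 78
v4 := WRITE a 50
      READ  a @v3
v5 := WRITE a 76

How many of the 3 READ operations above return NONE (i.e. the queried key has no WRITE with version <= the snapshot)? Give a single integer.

Answer: 1

Derivation:
v1: WRITE a=6  (a history now [(1, 6)])
v2: WRITE a=63  (a history now [(1, 6), (2, 63)])
READ c @v2: history=[] -> no version <= 2 -> NONE
READ a @v2: history=[(1, 6), (2, 63)] -> pick v2 -> 63
v3: WRITE c=78  (c history now [(3, 78)])
v4: WRITE a=50  (a history now [(1, 6), (2, 63), (4, 50)])
READ a @v3: history=[(1, 6), (2, 63), (4, 50)] -> pick v2 -> 63
v5: WRITE a=76  (a history now [(1, 6), (2, 63), (4, 50), (5, 76)])
Read results in order: ['NONE', '63', '63']
NONE count = 1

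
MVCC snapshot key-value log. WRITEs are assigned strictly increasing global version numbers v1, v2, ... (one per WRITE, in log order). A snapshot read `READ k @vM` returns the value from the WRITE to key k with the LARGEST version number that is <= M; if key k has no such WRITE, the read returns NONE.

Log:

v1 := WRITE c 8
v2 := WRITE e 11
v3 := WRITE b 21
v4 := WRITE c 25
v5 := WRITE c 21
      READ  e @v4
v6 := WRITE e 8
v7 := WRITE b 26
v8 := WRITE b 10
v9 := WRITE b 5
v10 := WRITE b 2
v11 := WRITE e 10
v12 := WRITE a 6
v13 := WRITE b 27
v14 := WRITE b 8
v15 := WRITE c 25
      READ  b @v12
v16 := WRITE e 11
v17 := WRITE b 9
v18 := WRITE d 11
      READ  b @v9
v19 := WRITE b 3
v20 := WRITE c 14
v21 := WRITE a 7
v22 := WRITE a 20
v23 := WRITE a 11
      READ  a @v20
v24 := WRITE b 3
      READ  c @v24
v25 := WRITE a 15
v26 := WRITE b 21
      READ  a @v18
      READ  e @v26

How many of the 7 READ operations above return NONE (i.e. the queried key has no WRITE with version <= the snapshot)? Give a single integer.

Answer: 0

Derivation:
v1: WRITE c=8  (c history now [(1, 8)])
v2: WRITE e=11  (e history now [(2, 11)])
v3: WRITE b=21  (b history now [(3, 21)])
v4: WRITE c=25  (c history now [(1, 8), (4, 25)])
v5: WRITE c=21  (c history now [(1, 8), (4, 25), (5, 21)])
READ e @v4: history=[(2, 11)] -> pick v2 -> 11
v6: WRITE e=8  (e history now [(2, 11), (6, 8)])
v7: WRITE b=26  (b history now [(3, 21), (7, 26)])
v8: WRITE b=10  (b history now [(3, 21), (7, 26), (8, 10)])
v9: WRITE b=5  (b history now [(3, 21), (7, 26), (8, 10), (9, 5)])
v10: WRITE b=2  (b history now [(3, 21), (7, 26), (8, 10), (9, 5), (10, 2)])
v11: WRITE e=10  (e history now [(2, 11), (6, 8), (11, 10)])
v12: WRITE a=6  (a history now [(12, 6)])
v13: WRITE b=27  (b history now [(3, 21), (7, 26), (8, 10), (9, 5), (10, 2), (13, 27)])
v14: WRITE b=8  (b history now [(3, 21), (7, 26), (8, 10), (9, 5), (10, 2), (13, 27), (14, 8)])
v15: WRITE c=25  (c history now [(1, 8), (4, 25), (5, 21), (15, 25)])
READ b @v12: history=[(3, 21), (7, 26), (8, 10), (9, 5), (10, 2), (13, 27), (14, 8)] -> pick v10 -> 2
v16: WRITE e=11  (e history now [(2, 11), (6, 8), (11, 10), (16, 11)])
v17: WRITE b=9  (b history now [(3, 21), (7, 26), (8, 10), (9, 5), (10, 2), (13, 27), (14, 8), (17, 9)])
v18: WRITE d=11  (d history now [(18, 11)])
READ b @v9: history=[(3, 21), (7, 26), (8, 10), (9, 5), (10, 2), (13, 27), (14, 8), (17, 9)] -> pick v9 -> 5
v19: WRITE b=3  (b history now [(3, 21), (7, 26), (8, 10), (9, 5), (10, 2), (13, 27), (14, 8), (17, 9), (19, 3)])
v20: WRITE c=14  (c history now [(1, 8), (4, 25), (5, 21), (15, 25), (20, 14)])
v21: WRITE a=7  (a history now [(12, 6), (21, 7)])
v22: WRITE a=20  (a history now [(12, 6), (21, 7), (22, 20)])
v23: WRITE a=11  (a history now [(12, 6), (21, 7), (22, 20), (23, 11)])
READ a @v20: history=[(12, 6), (21, 7), (22, 20), (23, 11)] -> pick v12 -> 6
v24: WRITE b=3  (b history now [(3, 21), (7, 26), (8, 10), (9, 5), (10, 2), (13, 27), (14, 8), (17, 9), (19, 3), (24, 3)])
READ c @v24: history=[(1, 8), (4, 25), (5, 21), (15, 25), (20, 14)] -> pick v20 -> 14
v25: WRITE a=15  (a history now [(12, 6), (21, 7), (22, 20), (23, 11), (25, 15)])
v26: WRITE b=21  (b history now [(3, 21), (7, 26), (8, 10), (9, 5), (10, 2), (13, 27), (14, 8), (17, 9), (19, 3), (24, 3), (26, 21)])
READ a @v18: history=[(12, 6), (21, 7), (22, 20), (23, 11), (25, 15)] -> pick v12 -> 6
READ e @v26: history=[(2, 11), (6, 8), (11, 10), (16, 11)] -> pick v16 -> 11
Read results in order: ['11', '2', '5', '6', '14', '6', '11']
NONE count = 0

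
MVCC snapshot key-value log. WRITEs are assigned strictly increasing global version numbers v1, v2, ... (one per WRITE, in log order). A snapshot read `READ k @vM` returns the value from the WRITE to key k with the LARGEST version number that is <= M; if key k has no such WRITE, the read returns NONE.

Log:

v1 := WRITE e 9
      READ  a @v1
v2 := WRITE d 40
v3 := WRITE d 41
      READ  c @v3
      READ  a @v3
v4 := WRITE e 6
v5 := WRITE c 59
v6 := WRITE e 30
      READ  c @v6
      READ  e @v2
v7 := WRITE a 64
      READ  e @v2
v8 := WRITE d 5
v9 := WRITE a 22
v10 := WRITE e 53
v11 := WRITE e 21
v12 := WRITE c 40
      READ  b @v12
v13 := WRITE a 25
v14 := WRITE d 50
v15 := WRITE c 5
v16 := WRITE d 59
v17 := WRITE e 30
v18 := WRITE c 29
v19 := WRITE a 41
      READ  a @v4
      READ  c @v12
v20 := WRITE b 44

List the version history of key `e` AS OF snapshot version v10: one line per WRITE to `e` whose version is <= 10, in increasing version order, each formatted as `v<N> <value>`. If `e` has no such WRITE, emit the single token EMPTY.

Answer: v1 9
v4 6
v6 30
v10 53

Derivation:
Scan writes for key=e with version <= 10:
  v1 WRITE e 9 -> keep
  v2 WRITE d 40 -> skip
  v3 WRITE d 41 -> skip
  v4 WRITE e 6 -> keep
  v5 WRITE c 59 -> skip
  v6 WRITE e 30 -> keep
  v7 WRITE a 64 -> skip
  v8 WRITE d 5 -> skip
  v9 WRITE a 22 -> skip
  v10 WRITE e 53 -> keep
  v11 WRITE e 21 -> drop (> snap)
  v12 WRITE c 40 -> skip
  v13 WRITE a 25 -> skip
  v14 WRITE d 50 -> skip
  v15 WRITE c 5 -> skip
  v16 WRITE d 59 -> skip
  v17 WRITE e 30 -> drop (> snap)
  v18 WRITE c 29 -> skip
  v19 WRITE a 41 -> skip
  v20 WRITE b 44 -> skip
Collected: [(1, 9), (4, 6), (6, 30), (10, 53)]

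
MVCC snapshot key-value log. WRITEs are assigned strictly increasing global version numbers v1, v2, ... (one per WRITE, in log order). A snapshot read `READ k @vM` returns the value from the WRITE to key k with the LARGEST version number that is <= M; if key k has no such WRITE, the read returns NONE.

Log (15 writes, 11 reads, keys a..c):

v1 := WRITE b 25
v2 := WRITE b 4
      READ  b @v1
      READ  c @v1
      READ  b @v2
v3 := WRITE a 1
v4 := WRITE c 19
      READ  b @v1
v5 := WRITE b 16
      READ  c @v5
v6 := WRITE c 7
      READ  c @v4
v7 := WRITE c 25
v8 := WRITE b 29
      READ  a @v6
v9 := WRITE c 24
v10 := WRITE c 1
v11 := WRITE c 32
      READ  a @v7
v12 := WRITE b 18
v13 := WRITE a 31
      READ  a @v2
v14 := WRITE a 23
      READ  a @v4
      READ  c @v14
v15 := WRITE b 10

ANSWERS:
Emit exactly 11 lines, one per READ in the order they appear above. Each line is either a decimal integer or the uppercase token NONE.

v1: WRITE b=25  (b history now [(1, 25)])
v2: WRITE b=4  (b history now [(1, 25), (2, 4)])
READ b @v1: history=[(1, 25), (2, 4)] -> pick v1 -> 25
READ c @v1: history=[] -> no version <= 1 -> NONE
READ b @v2: history=[(1, 25), (2, 4)] -> pick v2 -> 4
v3: WRITE a=1  (a history now [(3, 1)])
v4: WRITE c=19  (c history now [(4, 19)])
READ b @v1: history=[(1, 25), (2, 4)] -> pick v1 -> 25
v5: WRITE b=16  (b history now [(1, 25), (2, 4), (5, 16)])
READ c @v5: history=[(4, 19)] -> pick v4 -> 19
v6: WRITE c=7  (c history now [(4, 19), (6, 7)])
READ c @v4: history=[(4, 19), (6, 7)] -> pick v4 -> 19
v7: WRITE c=25  (c history now [(4, 19), (6, 7), (7, 25)])
v8: WRITE b=29  (b history now [(1, 25), (2, 4), (5, 16), (8, 29)])
READ a @v6: history=[(3, 1)] -> pick v3 -> 1
v9: WRITE c=24  (c history now [(4, 19), (6, 7), (7, 25), (9, 24)])
v10: WRITE c=1  (c history now [(4, 19), (6, 7), (7, 25), (9, 24), (10, 1)])
v11: WRITE c=32  (c history now [(4, 19), (6, 7), (7, 25), (9, 24), (10, 1), (11, 32)])
READ a @v7: history=[(3, 1)] -> pick v3 -> 1
v12: WRITE b=18  (b history now [(1, 25), (2, 4), (5, 16), (8, 29), (12, 18)])
v13: WRITE a=31  (a history now [(3, 1), (13, 31)])
READ a @v2: history=[(3, 1), (13, 31)] -> no version <= 2 -> NONE
v14: WRITE a=23  (a history now [(3, 1), (13, 31), (14, 23)])
READ a @v4: history=[(3, 1), (13, 31), (14, 23)] -> pick v3 -> 1
READ c @v14: history=[(4, 19), (6, 7), (7, 25), (9, 24), (10, 1), (11, 32)] -> pick v11 -> 32
v15: WRITE b=10  (b history now [(1, 25), (2, 4), (5, 16), (8, 29), (12, 18), (15, 10)])

Answer: 25
NONE
4
25
19
19
1
1
NONE
1
32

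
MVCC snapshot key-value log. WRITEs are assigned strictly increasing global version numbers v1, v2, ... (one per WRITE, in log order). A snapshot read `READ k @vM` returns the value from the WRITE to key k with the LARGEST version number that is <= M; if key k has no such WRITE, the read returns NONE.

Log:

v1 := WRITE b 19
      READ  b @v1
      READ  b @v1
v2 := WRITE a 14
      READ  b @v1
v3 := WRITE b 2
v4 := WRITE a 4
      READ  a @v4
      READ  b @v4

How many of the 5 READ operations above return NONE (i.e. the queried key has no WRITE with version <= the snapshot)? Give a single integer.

Answer: 0

Derivation:
v1: WRITE b=19  (b history now [(1, 19)])
READ b @v1: history=[(1, 19)] -> pick v1 -> 19
READ b @v1: history=[(1, 19)] -> pick v1 -> 19
v2: WRITE a=14  (a history now [(2, 14)])
READ b @v1: history=[(1, 19)] -> pick v1 -> 19
v3: WRITE b=2  (b history now [(1, 19), (3, 2)])
v4: WRITE a=4  (a history now [(2, 14), (4, 4)])
READ a @v4: history=[(2, 14), (4, 4)] -> pick v4 -> 4
READ b @v4: history=[(1, 19), (3, 2)] -> pick v3 -> 2
Read results in order: ['19', '19', '19', '4', '2']
NONE count = 0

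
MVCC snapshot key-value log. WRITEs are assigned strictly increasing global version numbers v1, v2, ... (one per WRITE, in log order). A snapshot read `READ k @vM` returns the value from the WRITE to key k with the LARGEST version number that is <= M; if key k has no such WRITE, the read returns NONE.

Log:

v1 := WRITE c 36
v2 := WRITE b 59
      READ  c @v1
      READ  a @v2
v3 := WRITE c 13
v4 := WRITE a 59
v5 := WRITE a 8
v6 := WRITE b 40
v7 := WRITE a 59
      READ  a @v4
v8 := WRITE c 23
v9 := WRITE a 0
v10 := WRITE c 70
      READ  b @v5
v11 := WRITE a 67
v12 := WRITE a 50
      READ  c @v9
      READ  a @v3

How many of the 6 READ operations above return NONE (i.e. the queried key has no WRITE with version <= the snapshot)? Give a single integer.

v1: WRITE c=36  (c history now [(1, 36)])
v2: WRITE b=59  (b history now [(2, 59)])
READ c @v1: history=[(1, 36)] -> pick v1 -> 36
READ a @v2: history=[] -> no version <= 2 -> NONE
v3: WRITE c=13  (c history now [(1, 36), (3, 13)])
v4: WRITE a=59  (a history now [(4, 59)])
v5: WRITE a=8  (a history now [(4, 59), (5, 8)])
v6: WRITE b=40  (b history now [(2, 59), (6, 40)])
v7: WRITE a=59  (a history now [(4, 59), (5, 8), (7, 59)])
READ a @v4: history=[(4, 59), (5, 8), (7, 59)] -> pick v4 -> 59
v8: WRITE c=23  (c history now [(1, 36), (3, 13), (8, 23)])
v9: WRITE a=0  (a history now [(4, 59), (5, 8), (7, 59), (9, 0)])
v10: WRITE c=70  (c history now [(1, 36), (3, 13), (8, 23), (10, 70)])
READ b @v5: history=[(2, 59), (6, 40)] -> pick v2 -> 59
v11: WRITE a=67  (a history now [(4, 59), (5, 8), (7, 59), (9, 0), (11, 67)])
v12: WRITE a=50  (a history now [(4, 59), (5, 8), (7, 59), (9, 0), (11, 67), (12, 50)])
READ c @v9: history=[(1, 36), (3, 13), (8, 23), (10, 70)] -> pick v8 -> 23
READ a @v3: history=[(4, 59), (5, 8), (7, 59), (9, 0), (11, 67), (12, 50)] -> no version <= 3 -> NONE
Read results in order: ['36', 'NONE', '59', '59', '23', 'NONE']
NONE count = 2

Answer: 2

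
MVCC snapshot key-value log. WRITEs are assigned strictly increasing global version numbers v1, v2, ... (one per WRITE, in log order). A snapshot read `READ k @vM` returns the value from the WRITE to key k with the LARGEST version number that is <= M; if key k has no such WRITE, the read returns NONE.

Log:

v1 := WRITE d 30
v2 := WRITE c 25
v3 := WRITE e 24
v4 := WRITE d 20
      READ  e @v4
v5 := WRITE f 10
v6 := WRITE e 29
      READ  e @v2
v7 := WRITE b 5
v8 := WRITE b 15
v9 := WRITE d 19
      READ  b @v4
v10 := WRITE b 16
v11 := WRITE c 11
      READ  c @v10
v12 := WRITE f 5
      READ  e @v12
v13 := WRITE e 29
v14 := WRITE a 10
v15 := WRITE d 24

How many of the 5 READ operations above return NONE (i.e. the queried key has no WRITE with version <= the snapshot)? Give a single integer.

Answer: 2

Derivation:
v1: WRITE d=30  (d history now [(1, 30)])
v2: WRITE c=25  (c history now [(2, 25)])
v3: WRITE e=24  (e history now [(3, 24)])
v4: WRITE d=20  (d history now [(1, 30), (4, 20)])
READ e @v4: history=[(3, 24)] -> pick v3 -> 24
v5: WRITE f=10  (f history now [(5, 10)])
v6: WRITE e=29  (e history now [(3, 24), (6, 29)])
READ e @v2: history=[(3, 24), (6, 29)] -> no version <= 2 -> NONE
v7: WRITE b=5  (b history now [(7, 5)])
v8: WRITE b=15  (b history now [(7, 5), (8, 15)])
v9: WRITE d=19  (d history now [(1, 30), (4, 20), (9, 19)])
READ b @v4: history=[(7, 5), (8, 15)] -> no version <= 4 -> NONE
v10: WRITE b=16  (b history now [(7, 5), (8, 15), (10, 16)])
v11: WRITE c=11  (c history now [(2, 25), (11, 11)])
READ c @v10: history=[(2, 25), (11, 11)] -> pick v2 -> 25
v12: WRITE f=5  (f history now [(5, 10), (12, 5)])
READ e @v12: history=[(3, 24), (6, 29)] -> pick v6 -> 29
v13: WRITE e=29  (e history now [(3, 24), (6, 29), (13, 29)])
v14: WRITE a=10  (a history now [(14, 10)])
v15: WRITE d=24  (d history now [(1, 30), (4, 20), (9, 19), (15, 24)])
Read results in order: ['24', 'NONE', 'NONE', '25', '29']
NONE count = 2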